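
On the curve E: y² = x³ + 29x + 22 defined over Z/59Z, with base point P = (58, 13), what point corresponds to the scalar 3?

Repeated addition: build up to 3P.
2P: tangent at (58, 13): λ = (3·58² + 29)/(2·13) ≡ 32/26. 26⁻¹ ≡ 25 (mod 59) since 26·25 = 650 ≡ 1, so λ ≡ 32·25 ≡ 33.
  x = λ² - 58 - 58 = 1089 - 116 ≡ 29; y = λ·(58 - 29) - 13 ≡ 0. → (29, 0)
3P: (29, 0) + (58, 13). λ = (13 - 0)/(58 - 29) ≡ 13/29 mod 59. 29⁻¹ ≡ 57 (mod 59), so λ ≡ 33.
  x = λ² - 29 - 58 = 1089 - 87 ≡ 58; y = λ·(29 - 58) - 0 ≡ 46. → (58, 46)

(58, 46)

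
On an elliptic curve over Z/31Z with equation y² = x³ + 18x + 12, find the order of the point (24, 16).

2P: tangent at (24, 16): λ = (3·24² + 18)/(2·16) ≡ 10/1. 1⁻¹ ≡ 1 (mod 31) since 1·1 = 1 ≡ 1, so λ ≡ 10·1 ≡ 10.
  x = λ² - 24 - 24 = 100 - 48 ≡ 21; y = λ·(24 - 21) - 16 ≡ 14. → (21, 14)
3P: (21, 14) + (24, 16). λ = (16 - 14)/(24 - 21) ≡ 2/3 mod 31. 3⁻¹ ≡ 21 (mod 31), so λ ≡ 11.
  x = λ² - 21 - 24 = 121 - 45 ≡ 14; y = λ·(21 - 14) - 14 ≡ 1. → (14, 1)
4P: (14, 1) + (24, 16). λ = (16 - 1)/(24 - 14) ≡ 15/10 mod 31. 10⁻¹ ≡ 28 (mod 31), so λ ≡ 17.
  x = λ² - 14 - 24 = 289 - 38 ≡ 3; y = λ·(14 - 3) - 1 ≡ 0. → (3, 0)
5P: (3, 0) + (24, 16). λ = (16 - 0)/(24 - 3) ≡ 16/21 mod 31. 21⁻¹ ≡ 3 (mod 31) since 21·3 = 63 ≡ 1, so λ ≡ 17.
  x = λ² - 3 - 24 = 289 - 27 ≡ 14; y = λ·(3 - 14) - 0 ≡ 30. → (14, 30)
6P: (14, 30) + (24, 16). λ = (16 - 30)/(24 - 14) ≡ 17/10 mod 31. 10⁻¹ ≡ 28 (mod 31) since 10·28 = 280 ≡ 1, so λ ≡ 11.
  x = λ² - 14 - 24 = 121 - 38 ≡ 21; y = λ·(14 - 21) - 30 ≡ 17. → (21, 17)
7P: (21, 17) + (24, 16). λ = (16 - 17)/(24 - 21) ≡ 30/3 mod 31. 3⁻¹ ≡ 21 (mod 31), so λ ≡ 10.
  x = λ² - 21 - 24 = 100 - 45 ≡ 24; y = λ·(21 - 24) - 17 ≡ 15. → (24, 15)
8P: (24, 15) + (24, 16): same x and y₁ ≡ -y₂, so the sum is O.
8P = O, so the order is 8.

8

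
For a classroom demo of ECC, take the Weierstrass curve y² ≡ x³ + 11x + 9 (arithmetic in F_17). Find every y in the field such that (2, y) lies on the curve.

none

x³ + 11x + 9 = 39 ≡ 5 (mod 17).
5 is a non-residue mod 17; no y exists.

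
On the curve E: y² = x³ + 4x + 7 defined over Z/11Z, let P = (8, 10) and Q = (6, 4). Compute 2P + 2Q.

(8, 10)

First 2P:
Repeated addition: build up to 2P.
2P: tangent at (8, 10): λ = (3·8² + 4)/(2·10) ≡ 9/9. 9⁻¹ ≡ 5 (mod 11) since 9·5 = 45 ≡ 1, so λ ≡ 9·5 ≡ 1.
  x = λ² - 8 - 8 = 1 - 16 ≡ 7; y = λ·(8 - 7) - 10 ≡ 2. → (7, 2)
2P = (7, 2).
Next 2Q:
Repeated addition: build up to 2Q.
2Q: tangent at (6, 4): λ = (3·6² + 4)/(2·4) ≡ 2/8. 8⁻¹ ≡ 7 (mod 11) since 8·7 = 56 ≡ 1, so λ ≡ 2·7 ≡ 3.
  x = λ² - 6 - 6 = 9 - 12 ≡ 8; y = λ·(6 - 8) - 4 ≡ 1. → (8, 1)
2Q = (8, 1).
Finally 2P + 2Q:
(7, 2) + (8, 1). λ = (1 - 2)/(8 - 7) ≡ 10/1 mod 11. 1⁻¹ ≡ 1 (mod 11), so λ ≡ 10.
  x = λ² - 7 - 8 = 100 - 15 ≡ 8; y = λ·(7 - 8) - 2 ≡ 10. → (8, 10)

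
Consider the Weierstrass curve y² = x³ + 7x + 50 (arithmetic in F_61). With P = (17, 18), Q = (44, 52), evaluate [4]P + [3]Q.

First 4P:
Repeated addition: build up to 4P.
2P: tangent at (17, 18): λ = (3·17² + 7)/(2·18) ≡ 20/36. 36⁻¹ ≡ 39 (mod 61), so λ ≡ 20·39 ≡ 48.
  x = λ² - 17 - 17 = 2304 - 34 ≡ 13; y = λ·(17 - 13) - 18 ≡ 52. → (13, 52)
3P: (13, 52) + (17, 18). λ = (18 - 52)/(17 - 13) ≡ 27/4 mod 61. 4⁻¹ ≡ 46 (mod 61), so λ ≡ 22.
  x = λ² - 13 - 17 = 484 - 30 ≡ 27; y = λ·(13 - 27) - 52 ≡ 6. → (27, 6)
4P: (27, 6) + (17, 18). λ = (18 - 6)/(17 - 27) ≡ 12/51 mod 61. 51⁻¹ ≡ 6 (mod 61) since 51·6 = 306 ≡ 1, so λ ≡ 11.
  x = λ² - 27 - 17 = 121 - 44 ≡ 16; y = λ·(27 - 16) - 6 ≡ 54. → (16, 54)
4P = (16, 54).
Next 3Q:
Repeated addition: build up to 3Q.
2Q: tangent at (44, 52): λ = (3·44² + 7)/(2·52) ≡ 20/43. 43⁻¹ ≡ 44 (mod 61), so λ ≡ 20·44 ≡ 26.
  x = λ² - 44 - 44 = 676 - 88 ≡ 39; y = λ·(44 - 39) - 52 ≡ 17. → (39, 17)
3Q: (39, 17) + (44, 52). λ = (52 - 17)/(44 - 39) ≡ 35/5 mod 61. 5⁻¹ ≡ 49 (mod 61) since 5·49 = 245 ≡ 1, so λ ≡ 7.
  x = λ² - 39 - 44 = 49 - 83 ≡ 27; y = λ·(39 - 27) - 17 ≡ 6. → (27, 6)
3Q = (27, 6).
Finally 4P + 3Q:
(16, 54) + (27, 6). λ = (6 - 54)/(27 - 16) ≡ 13/11 mod 61. 11⁻¹ ≡ 50 (mod 61) since 11·50 = 550 ≡ 1, so λ ≡ 40.
  x = λ² - 16 - 27 = 1600 - 43 ≡ 32; y = λ·(16 - 32) - 54 ≡ 38. → (32, 38)

(32, 38)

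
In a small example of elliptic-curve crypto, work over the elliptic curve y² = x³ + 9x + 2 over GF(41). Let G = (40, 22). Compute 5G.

Repeated addition: build up to 5G.
2G: tangent at (40, 22): λ = (3·40² + 9)/(2·22) ≡ 12/3. 3⁻¹ ≡ 14 (mod 41), so λ ≡ 12·14 ≡ 4.
  x = λ² - 40 - 40 = 16 - 80 ≡ 18; y = λ·(40 - 18) - 22 ≡ 25. → (18, 25)
3G: (18, 25) + (40, 22). λ = (22 - 25)/(40 - 18) ≡ 38/22 mod 41. 22⁻¹ ≡ 28 (mod 41) since 22·28 = 616 ≡ 1, so λ ≡ 39.
  x = λ² - 18 - 40 = 1521 - 58 ≡ 28; y = λ·(18 - 28) - 25 ≡ 36. → (28, 36)
4G: (28, 36) + (40, 22). λ = (22 - 36)/(40 - 28) ≡ 27/12 mod 41. 12⁻¹ ≡ 24 (mod 41) since 12·24 = 288 ≡ 1, so λ ≡ 33.
  x = λ² - 28 - 40 = 1089 - 68 ≡ 37; y = λ·(28 - 37) - 36 ≡ 36. → (37, 36)
5G: (37, 36) + (40, 22). λ = (22 - 36)/(40 - 37) ≡ 27/3 mod 41. 3⁻¹ ≡ 14 (mod 41) since 3·14 = 42 ≡ 1, so λ ≡ 9.
  x = λ² - 37 - 40 = 81 - 77 ≡ 4; y = λ·(37 - 4) - 36 ≡ 15. → (4, 15)

(4, 15)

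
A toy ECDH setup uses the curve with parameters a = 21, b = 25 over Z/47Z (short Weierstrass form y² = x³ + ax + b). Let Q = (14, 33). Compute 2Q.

tangent at (14, 33): λ = (3·14² + 21)/(2·33) ≡ 45/19. 19⁻¹ ≡ 5 (mod 47) since 19·5 = 95 ≡ 1, so λ ≡ 45·5 ≡ 37.
  x = λ² - 14 - 14 = 1369 - 28 ≡ 25; y = λ·(14 - 25) - 33 ≡ 30. → (25, 30)

(25, 30)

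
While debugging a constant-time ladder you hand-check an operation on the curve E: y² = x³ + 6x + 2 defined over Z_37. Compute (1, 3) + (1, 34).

O

The two points share x = 1 and their y-coordinates satisfy 3 + 34 ≡ 0 (mod 37), so they are inverses. Their sum is the point at infinity.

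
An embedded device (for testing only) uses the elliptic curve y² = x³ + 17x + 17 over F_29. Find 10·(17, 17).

Write Q = (17, 17).
Repeated addition: build up to 10Q.
2Q: tangent at (17, 17): λ = (3·17² + 17)/(2·17) ≡ 14/5. 5⁻¹ ≡ 6 (mod 29), so λ ≡ 14·6 ≡ 26.
  x = λ² - 17 - 17 = 676 - 34 ≡ 4; y = λ·(17 - 4) - 17 ≡ 2. → (4, 2)
3Q: (4, 2) + (17, 17). λ = (17 - 2)/(17 - 4) ≡ 15/13 mod 29. 13⁻¹ ≡ 9 (mod 29), so λ ≡ 19.
  x = λ² - 4 - 17 = 361 - 21 ≡ 21; y = λ·(4 - 21) - 2 ≡ 23. → (21, 23)
4Q: (21, 23) + (17, 17). λ = (17 - 23)/(17 - 21) ≡ 23/25 mod 29. 25⁻¹ ≡ 7 (mod 29), so λ ≡ 16.
  x = λ² - 21 - 17 = 256 - 38 ≡ 15; y = λ·(21 - 15) - 23 ≡ 15. → (15, 15)
5Q: (15, 15) + (17, 17). λ = (17 - 15)/(17 - 15) ≡ 2/2 mod 29. 2⁻¹ ≡ 15 (mod 29) since 2·15 = 30 ≡ 1, so λ ≡ 1.
  x = λ² - 15 - 17 = 1 - 32 ≡ 27; y = λ·(15 - 27) - 15 ≡ 2. → (27, 2)
6Q: (27, 2) + (17, 17). λ = (17 - 2)/(17 - 27) ≡ 15/19 mod 29. 19⁻¹ ≡ 26 (mod 29) since 19·26 = 494 ≡ 1, so λ ≡ 13.
  x = λ² - 27 - 17 = 169 - 44 ≡ 9; y = λ·(27 - 9) - 2 ≡ 0. → (9, 0)
7Q: (9, 0) + (17, 17). λ = (17 - 0)/(17 - 9) ≡ 17/8 mod 29. 8⁻¹ ≡ 11 (mod 29), so λ ≡ 13.
  x = λ² - 9 - 17 = 169 - 26 ≡ 27; y = λ·(9 - 27) - 0 ≡ 27. → (27, 27)
8Q: (27, 27) + (17, 17). λ = (17 - 27)/(17 - 27) ≡ 19/19 mod 29. 19⁻¹ ≡ 26 (mod 29), so λ ≡ 1.
  x = λ² - 27 - 17 = 1 - 44 ≡ 15; y = λ·(27 - 15) - 27 ≡ 14. → (15, 14)
9Q: (15, 14) + (17, 17). λ = (17 - 14)/(17 - 15) ≡ 3/2 mod 29. 2⁻¹ ≡ 15 (mod 29), so λ ≡ 16.
  x = λ² - 15 - 17 = 256 - 32 ≡ 21; y = λ·(15 - 21) - 14 ≡ 6. → (21, 6)
10Q: (21, 6) + (17, 17). λ = (17 - 6)/(17 - 21) ≡ 11/25 mod 29. 25⁻¹ ≡ 7 (mod 29), so λ ≡ 19.
  x = λ² - 21 - 17 = 361 - 38 ≡ 4; y = λ·(21 - 4) - 6 ≡ 27. → (4, 27)

(4, 27)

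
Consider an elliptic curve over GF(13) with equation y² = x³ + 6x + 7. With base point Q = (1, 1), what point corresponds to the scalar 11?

Repeated addition: build up to 11Q.
2Q: tangent at (1, 1): λ = (3·1² + 6)/(2·1) ≡ 9/2. 2⁻¹ ≡ 7 (mod 13) since 2·7 = 14 ≡ 1, so λ ≡ 9·7 ≡ 11.
  x = λ² - 1 - 1 = 121 - 2 ≡ 2; y = λ·(1 - 2) - 1 ≡ 1. → (2, 1)
3Q: (2, 1) + (1, 1). λ = (1 - 1)/(1 - 2) ≡ 0/12 mod 13. 12⁻¹ ≡ 12 (mod 13) since 12·12 = 144 ≡ 1, so λ ≡ 0.
  x = λ² - 2 - 1 = 0 - 3 ≡ 10; y = λ·(2 - 10) - 1 ≡ 12. → (10, 12)
4Q: (10, 12) + (1, 1). λ = (1 - 12)/(1 - 10) ≡ 2/4 mod 13. 4⁻¹ ≡ 10 (mod 13) since 4·10 = 40 ≡ 1, so λ ≡ 7.
  x = λ² - 10 - 1 = 49 - 11 ≡ 12; y = λ·(10 - 12) - 12 ≡ 0. → (12, 0)
5Q: (12, 0) + (1, 1). λ = (1 - 0)/(1 - 12) ≡ 1/2 mod 13. 2⁻¹ ≡ 7 (mod 13) since 2·7 = 14 ≡ 1, so λ ≡ 7.
  x = λ² - 12 - 1 = 49 - 13 ≡ 10; y = λ·(12 - 10) - 0 ≡ 1. → (10, 1)
6Q: (10, 1) + (1, 1). λ = (1 - 1)/(1 - 10) ≡ 0/4 mod 13. 4⁻¹ ≡ 10 (mod 13) since 4·10 = 40 ≡ 1, so λ ≡ 0.
  x = λ² - 10 - 1 = 0 - 11 ≡ 2; y = λ·(10 - 2) - 1 ≡ 12. → (2, 12)
7Q: (2, 12) + (1, 1). λ = (1 - 12)/(1 - 2) ≡ 2/12 mod 13. 12⁻¹ ≡ 12 (mod 13), so λ ≡ 11.
  x = λ² - 2 - 1 = 121 - 3 ≡ 1; y = λ·(2 - 1) - 12 ≡ 12. → (1, 12)
8Q: (1, 12) + (1, 1): same x and y₁ ≡ -y₂, so the sum is ∞.
9Q: ∞ + (1, 1) = (1, 1) (identity).
10Q: tangent at (1, 1): λ = (3·1² + 6)/(2·1) ≡ 9/2. 2⁻¹ ≡ 7 (mod 13), so λ ≡ 9·7 ≡ 11.
  x = λ² - 1 - 1 = 121 - 2 ≡ 2; y = λ·(1 - 2) - 1 ≡ 1. → (2, 1)
11Q: (2, 1) + (1, 1). λ = (1 - 1)/(1 - 2) ≡ 0/12 mod 13. 12⁻¹ ≡ 12 (mod 13), so λ ≡ 0.
  x = λ² - 2 - 1 = 0 - 3 ≡ 10; y = λ·(2 - 10) - 1 ≡ 12. → (10, 12)

(10, 12)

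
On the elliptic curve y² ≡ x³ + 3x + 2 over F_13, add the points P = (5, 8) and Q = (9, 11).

(5, 8) + (9, 11). λ = (11 - 8)/(9 - 5) ≡ 3/4 mod 13. 4⁻¹ ≡ 10 (mod 13) since 4·10 = 40 ≡ 1, so λ ≡ 4.
  x = λ² - 5 - 9 = 16 - 14 ≡ 2; y = λ·(5 - 2) - 8 ≡ 4. → (2, 4)

(2, 4)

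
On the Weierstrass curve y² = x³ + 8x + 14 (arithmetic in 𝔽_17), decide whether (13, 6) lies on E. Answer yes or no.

no

y² = 6² ≡ 2; x³ + 8x + 14 = 2315 ≡ 3 (mod 17). 2 ≠ 3.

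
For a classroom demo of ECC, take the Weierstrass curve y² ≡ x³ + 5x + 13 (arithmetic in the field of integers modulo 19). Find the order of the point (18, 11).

2P: tangent at (18, 11): λ = (3·18² + 5)/(2·11) ≡ 8/3. 3⁻¹ ≡ 13 (mod 19), so λ ≡ 8·13 ≡ 9.
  x = λ² - 18 - 18 = 81 - 36 ≡ 7; y = λ·(18 - 7) - 11 ≡ 12. → (7, 12)
3P: (7, 12) + (18, 11). λ = (11 - 12)/(18 - 7) ≡ 18/11 mod 19. 11⁻¹ ≡ 7 (mod 19) since 11·7 = 77 ≡ 1, so λ ≡ 12.
  x = λ² - 7 - 18 = 144 - 25 ≡ 5; y = λ·(7 - 5) - 12 ≡ 12. → (5, 12)
4P: (5, 12) + (18, 11). λ = (11 - 12)/(18 - 5) ≡ 18/13 mod 19. 13⁻¹ ≡ 3 (mod 19), so λ ≡ 16.
  x = λ² - 5 - 18 = 256 - 23 ≡ 5; y = λ·(5 - 5) - 12 ≡ 7. → (5, 7)
5P: (5, 7) + (18, 11). λ = (11 - 7)/(18 - 5) ≡ 4/13 mod 19. 13⁻¹ ≡ 3 (mod 19) since 13·3 = 39 ≡ 1, so λ ≡ 12.
  x = λ² - 5 - 18 = 144 - 23 ≡ 7; y = λ·(5 - 7) - 7 ≡ 7. → (7, 7)
6P: (7, 7) + (18, 11). λ = (11 - 7)/(18 - 7) ≡ 4/11 mod 19. 11⁻¹ ≡ 7 (mod 19) since 11·7 = 77 ≡ 1, so λ ≡ 9.
  x = λ² - 7 - 18 = 81 - 25 ≡ 18; y = λ·(7 - 18) - 7 ≡ 8. → (18, 8)
7P: (18, 8) + (18, 11): same x and y₁ ≡ -y₂, so the sum is O.
7P = O, so the order is 7.

7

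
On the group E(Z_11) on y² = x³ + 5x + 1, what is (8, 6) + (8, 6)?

(7, 4)

tangent at (8, 6): λ = (3·8² + 5)/(2·6) ≡ 10/1. 1⁻¹ ≡ 1 (mod 11), so λ ≡ 10·1 ≡ 10.
  x = λ² - 8 - 8 = 100 - 16 ≡ 7; y = λ·(8 - 7) - 6 ≡ 4. → (7, 4)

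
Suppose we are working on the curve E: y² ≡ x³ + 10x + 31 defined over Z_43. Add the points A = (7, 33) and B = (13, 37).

(7, 33) + (13, 37). λ = (37 - 33)/(13 - 7) ≡ 4/6 mod 43. 6⁻¹ ≡ 36 (mod 43) since 6·36 = 216 ≡ 1, so λ ≡ 15.
  x = λ² - 7 - 13 = 225 - 20 ≡ 33; y = λ·(7 - 33) - 33 ≡ 7. → (33, 7)

(33, 7)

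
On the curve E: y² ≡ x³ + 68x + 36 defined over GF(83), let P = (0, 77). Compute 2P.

(69, 65)

tangent at (0, 77): λ = (3·0² + 68)/(2·77) ≡ 68/71. 71⁻¹ ≡ 76 (mod 83), so λ ≡ 68·76 ≡ 22.
  x = λ² - 0 - 0 = 484 - 0 ≡ 69; y = λ·(0 - 69) - 77 ≡ 65. → (69, 65)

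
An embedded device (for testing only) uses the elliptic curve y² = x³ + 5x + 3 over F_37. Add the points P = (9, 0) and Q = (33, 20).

(9, 0) + (33, 20). λ = (20 - 0)/(33 - 9) ≡ 20/24 mod 37. 24⁻¹ ≡ 17 (mod 37), so λ ≡ 7.
  x = λ² - 9 - 33 = 49 - 42 ≡ 7; y = λ·(9 - 7) - 0 ≡ 14. → (7, 14)

(7, 14)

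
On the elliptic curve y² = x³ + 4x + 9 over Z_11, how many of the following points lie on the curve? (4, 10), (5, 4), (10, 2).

2

(4, 10): 10² ≡ 1, rhs ≡ 1 → on.
(5, 4): 4² ≡ 5, rhs ≡ 0 → off.
(10, 2): 2² ≡ 4, rhs ≡ 4 → on.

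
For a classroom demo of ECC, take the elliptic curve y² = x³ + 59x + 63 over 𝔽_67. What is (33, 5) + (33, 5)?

(55, 21)

tangent at (33, 5): λ = (3·33² + 59)/(2·5) ≡ 43/10. 10⁻¹ ≡ 47 (mod 67), so λ ≡ 43·47 ≡ 11.
  x = λ² - 33 - 33 = 121 - 66 ≡ 55; y = λ·(33 - 55) - 5 ≡ 21. → (55, 21)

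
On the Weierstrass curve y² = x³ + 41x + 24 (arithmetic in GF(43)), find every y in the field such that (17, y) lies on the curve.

1, 42

x³ + 41x + 24 = 5634 ≡ 1 (mod 43).
Square roots of 1 mod 43: 1 and 42 (since 1² = 1 ≡ 1).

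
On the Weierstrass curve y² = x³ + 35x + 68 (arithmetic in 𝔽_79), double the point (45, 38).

(70, 29)

tangent at (45, 38): λ = (3·45² + 35)/(2·38) ≡ 27/76. 76⁻¹ ≡ 26 (mod 79) since 76·26 = 1976 ≡ 1, so λ ≡ 27·26 ≡ 70.
  x = λ² - 45 - 45 = 4900 - 90 ≡ 70; y = λ·(45 - 70) - 38 ≡ 29. → (70, 29)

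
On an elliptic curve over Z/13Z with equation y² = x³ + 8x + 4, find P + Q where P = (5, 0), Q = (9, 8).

(3, 4)

(5, 0) + (9, 8). λ = (8 - 0)/(9 - 5) ≡ 8/4 mod 13. 4⁻¹ ≡ 10 (mod 13), so λ ≡ 2.
  x = λ² - 5 - 9 = 4 - 14 ≡ 3; y = λ·(5 - 3) - 0 ≡ 4. → (3, 4)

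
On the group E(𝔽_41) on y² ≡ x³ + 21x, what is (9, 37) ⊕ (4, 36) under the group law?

(9, 37) + (4, 36). λ = (36 - 37)/(4 - 9) ≡ 40/36 mod 41. 36⁻¹ ≡ 8 (mod 41) since 36·8 = 288 ≡ 1, so λ ≡ 33.
  x = λ² - 9 - 4 = 1089 - 13 ≡ 10; y = λ·(9 - 10) - 37 ≡ 12. → (10, 12)

(10, 12)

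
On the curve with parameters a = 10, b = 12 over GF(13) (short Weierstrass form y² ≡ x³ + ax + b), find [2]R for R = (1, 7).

(11, 6)

tangent at (1, 7): λ = (3·1² + 10)/(2·7) ≡ 0/1. 1⁻¹ ≡ 1 (mod 13), so λ ≡ 0·1 ≡ 0.
  x = λ² - 1 - 1 = 0 - 2 ≡ 11; y = λ·(1 - 11) - 7 ≡ 6. → (11, 6)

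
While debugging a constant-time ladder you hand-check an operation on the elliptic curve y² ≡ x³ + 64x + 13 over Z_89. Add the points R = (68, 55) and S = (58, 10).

(50, 26)

(68, 55) + (58, 10). λ = (10 - 55)/(58 - 68) ≡ 44/79 mod 89. 79⁻¹ ≡ 80 (mod 89), so λ ≡ 49.
  x = λ² - 68 - 58 = 2401 - 126 ≡ 50; y = λ·(68 - 50) - 55 ≡ 26. → (50, 26)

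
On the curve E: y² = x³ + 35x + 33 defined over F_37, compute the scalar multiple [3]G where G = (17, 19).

(16, 29)

Repeated addition: build up to 3G.
2G: tangent at (17, 19): λ = (3·17² + 35)/(2·19) ≡ 14/1. 1⁻¹ ≡ 1 (mod 37) since 1·1 = 1 ≡ 1, so λ ≡ 14·1 ≡ 14.
  x = λ² - 17 - 17 = 196 - 34 ≡ 14; y = λ·(17 - 14) - 19 ≡ 23. → (14, 23)
3G: (14, 23) + (17, 19). λ = (19 - 23)/(17 - 14) ≡ 33/3 mod 37. 3⁻¹ ≡ 25 (mod 37), so λ ≡ 11.
  x = λ² - 14 - 17 = 121 - 31 ≡ 16; y = λ·(14 - 16) - 23 ≡ 29. → (16, 29)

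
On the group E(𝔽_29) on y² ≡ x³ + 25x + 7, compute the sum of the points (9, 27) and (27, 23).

(2, 23)

(9, 27) + (27, 23). λ = (23 - 27)/(27 - 9) ≡ 25/18 mod 29. 18⁻¹ ≡ 21 (mod 29), so λ ≡ 3.
  x = λ² - 9 - 27 = 9 - 36 ≡ 2; y = λ·(9 - 2) - 27 ≡ 23. → (2, 23)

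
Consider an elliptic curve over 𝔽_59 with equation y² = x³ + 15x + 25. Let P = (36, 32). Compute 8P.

(58, 56)

Double-and-add on 8 = (1000)₂. Start with P = (36, 32) for the leading 1-bit.
double: tangent at (36, 32): λ = (3·36² + 15)/(2·32) ≡ 9/5. 5⁻¹ ≡ 12 (mod 59), so λ ≡ 9·12 ≡ 49.
  x = λ² - 36 - 36 = 2401 - 72 ≡ 28; y = λ·(36 - 28) - 32 ≡ 6. → (28, 6)
double: tangent at (28, 6): λ = (3·28² + 15)/(2·6) ≡ 7/12. 12⁻¹ ≡ 5 (mod 59), so λ ≡ 7·5 ≡ 35.
  x = λ² - 28 - 28 = 1225 - 56 ≡ 48; y = λ·(28 - 48) - 6 ≡ 2. → (48, 2)
double: tangent at (48, 2): λ = (3·48² + 15)/(2·2) ≡ 24/4. 4⁻¹ ≡ 15 (mod 59) since 4·15 = 60 ≡ 1, so λ ≡ 24·15 ≡ 6.
  x = λ² - 48 - 48 = 36 - 96 ≡ 58; y = λ·(48 - 58) - 2 ≡ 56. → (58, 56)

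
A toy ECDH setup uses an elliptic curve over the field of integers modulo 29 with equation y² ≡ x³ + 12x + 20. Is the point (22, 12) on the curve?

yes

y² = 12² ≡ 28; x³ + 12x + 20 = 10932 ≡ 28 (mod 29). 28 = 28.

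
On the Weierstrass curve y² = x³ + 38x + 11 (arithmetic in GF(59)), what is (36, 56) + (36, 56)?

(22, 7)

tangent at (36, 56): λ = (3·36² + 38)/(2·56) ≡ 32/53. 53⁻¹ ≡ 49 (mod 59), so λ ≡ 32·49 ≡ 34.
  x = λ² - 36 - 36 = 1156 - 72 ≡ 22; y = λ·(36 - 22) - 56 ≡ 7. → (22, 7)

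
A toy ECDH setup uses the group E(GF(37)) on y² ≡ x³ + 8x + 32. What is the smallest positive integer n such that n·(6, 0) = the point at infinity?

2P: (6, 0) + (6, 0): same x and y₁ ≡ -y₂, so the sum is the point at infinity.
2P = the point at infinity, so the order is 2.

2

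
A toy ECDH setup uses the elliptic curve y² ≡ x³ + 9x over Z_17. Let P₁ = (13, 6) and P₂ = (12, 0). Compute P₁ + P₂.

(11, 6)

(13, 6) + (12, 0). λ = (0 - 6)/(12 - 13) ≡ 11/16 mod 17. 16⁻¹ ≡ 16 (mod 17), so λ ≡ 6.
  x = λ² - 13 - 12 = 36 - 25 ≡ 11; y = λ·(13 - 11) - 6 ≡ 6. → (11, 6)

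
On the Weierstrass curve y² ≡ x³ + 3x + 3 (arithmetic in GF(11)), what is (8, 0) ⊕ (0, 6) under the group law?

(8, 0) + (0, 6). λ = (6 - 0)/(0 - 8) ≡ 6/3 mod 11. 3⁻¹ ≡ 4 (mod 11), so λ ≡ 2.
  x = λ² - 8 - 0 = 4 - 8 ≡ 7; y = λ·(8 - 7) - 0 ≡ 2. → (7, 2)

(7, 2)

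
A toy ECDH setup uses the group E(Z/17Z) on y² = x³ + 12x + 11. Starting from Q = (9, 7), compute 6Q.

Double-and-add on 6 = (110)₂. Start with Q = (9, 7) for the leading 1-bit.
double: tangent at (9, 7): λ = (3·9² + 12)/(2·7) ≡ 0/14. 14⁻¹ ≡ 11 (mod 17) since 14·11 = 154 ≡ 1, so λ ≡ 0·11 ≡ 0.
  x = λ² - 9 - 9 = 0 - 18 ≡ 16; y = λ·(9 - 16) - 7 ≡ 10. → (16, 10)
add Q: (16, 10) + (9, 7). λ = (7 - 10)/(9 - 16) ≡ 14/10 mod 17. 10⁻¹ ≡ 12 (mod 17), so λ ≡ 15.
  x = λ² - 16 - 9 = 225 - 25 ≡ 13; y = λ·(16 - 13) - 10 ≡ 1. → (13, 1)
double: tangent at (13, 1): λ = (3·13² + 12)/(2·1) ≡ 9/2. 2⁻¹ ≡ 9 (mod 17), so λ ≡ 9·9 ≡ 13.
  x = λ² - 13 - 13 = 169 - 26 ≡ 7; y = λ·(13 - 7) - 1 ≡ 9. → (7, 9)

(7, 9)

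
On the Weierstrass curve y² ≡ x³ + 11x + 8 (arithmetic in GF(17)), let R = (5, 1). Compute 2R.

tangent at (5, 1): λ = (3·5² + 11)/(2·1) ≡ 1/2. 2⁻¹ ≡ 9 (mod 17), so λ ≡ 1·9 ≡ 9.
  x = λ² - 5 - 5 = 81 - 10 ≡ 3; y = λ·(5 - 3) - 1 ≡ 0. → (3, 0)

(3, 0)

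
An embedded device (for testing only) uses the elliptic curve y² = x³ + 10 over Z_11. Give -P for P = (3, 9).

-(3, 9) = (3, -9 mod 11) = (3, 2).

(3, 2)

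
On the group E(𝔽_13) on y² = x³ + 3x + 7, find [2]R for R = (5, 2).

tangent at (5, 2): λ = (3·5² + 3)/(2·2) ≡ 0/4. 4⁻¹ ≡ 10 (mod 13), so λ ≡ 0·10 ≡ 0.
  x = λ² - 5 - 5 = 0 - 10 ≡ 3; y = λ·(5 - 3) - 2 ≡ 11. → (3, 11)

(3, 11)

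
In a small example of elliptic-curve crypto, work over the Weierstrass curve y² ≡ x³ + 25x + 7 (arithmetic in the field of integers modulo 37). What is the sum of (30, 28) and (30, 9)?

O

The two points share x = 30 and their y-coordinates satisfy 28 + 9 ≡ 0 (mod 37), so they are inverses. Their sum is ∞.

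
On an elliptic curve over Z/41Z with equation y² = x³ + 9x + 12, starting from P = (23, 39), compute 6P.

(29, 29)

Double-and-add on 6 = (110)₂. Start with P = (23, 39) for the leading 1-bit.
double: tangent at (23, 39): λ = (3·23² + 9)/(2·39) ≡ 38/37. 37⁻¹ ≡ 10 (mod 41), so λ ≡ 38·10 ≡ 11.
  x = λ² - 23 - 23 = 121 - 46 ≡ 34; y = λ·(23 - 34) - 39 ≡ 4. → (34, 4)
add P: (34, 4) + (23, 39). λ = (39 - 4)/(23 - 34) ≡ 35/30 mod 41. 30⁻¹ ≡ 26 (mod 41), so λ ≡ 8.
  x = λ² - 34 - 23 = 64 - 57 ≡ 7; y = λ·(34 - 7) - 4 ≡ 7. → (7, 7)
double: tangent at (7, 7): λ = (3·7² + 9)/(2·7) ≡ 33/14. 14⁻¹ ≡ 3 (mod 41), so λ ≡ 33·3 ≡ 17.
  x = λ² - 7 - 7 = 289 - 14 ≡ 29; y = λ·(7 - 29) - 7 ≡ 29. → (29, 29)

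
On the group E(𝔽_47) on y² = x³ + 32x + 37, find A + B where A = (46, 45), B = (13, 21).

(13, 26)

(46, 45) + (13, 21). λ = (21 - 45)/(13 - 46) ≡ 23/14 mod 47. 14⁻¹ ≡ 37 (mod 47), so λ ≡ 5.
  x = λ² - 46 - 13 = 25 - 59 ≡ 13; y = λ·(46 - 13) - 45 ≡ 26. → (13, 26)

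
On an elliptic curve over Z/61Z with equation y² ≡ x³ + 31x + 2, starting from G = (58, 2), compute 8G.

(7, 14)

Repeated addition: build up to 8G.
2G: tangent at (58, 2): λ = (3·58² + 31)/(2·2) ≡ 58/4. 4⁻¹ ≡ 46 (mod 61) since 4·46 = 184 ≡ 1, so λ ≡ 58·46 ≡ 45.
  x = λ² - 58 - 58 = 2025 - 116 ≡ 18; y = λ·(58 - 18) - 2 ≡ 29. → (18, 29)
3G: (18, 29) + (58, 2). λ = (2 - 29)/(58 - 18) ≡ 34/40 mod 61. 40⁻¹ ≡ 29 (mod 61), so λ ≡ 10.
  x = λ² - 18 - 58 = 100 - 76 ≡ 24; y = λ·(18 - 24) - 29 ≡ 33. → (24, 33)
4G: (24, 33) + (58, 2). λ = (2 - 33)/(58 - 24) ≡ 30/34 mod 61. 34⁻¹ ≡ 9 (mod 61), so λ ≡ 26.
  x = λ² - 24 - 58 = 676 - 82 ≡ 45; y = λ·(24 - 45) - 33 ≡ 31. → (45, 31)
5G: (45, 31) + (58, 2). λ = (2 - 31)/(58 - 45) ≡ 32/13 mod 61. 13⁻¹ ≡ 47 (mod 61), so λ ≡ 40.
  x = λ² - 45 - 58 = 1600 - 103 ≡ 33; y = λ·(45 - 33) - 31 ≡ 22. → (33, 22)
6G: (33, 22) + (58, 2). λ = (2 - 22)/(58 - 33) ≡ 41/25 mod 61. 25⁻¹ ≡ 22 (mod 61), so λ ≡ 48.
  x = λ² - 33 - 58 = 2304 - 91 ≡ 17; y = λ·(33 - 17) - 22 ≡ 14. → (17, 14)
7G: (17, 14) + (58, 2). λ = (2 - 14)/(58 - 17) ≡ 49/41 mod 61. 41⁻¹ ≡ 3 (mod 61), so λ ≡ 25.
  x = λ² - 17 - 58 = 625 - 75 ≡ 1; y = λ·(17 - 1) - 14 ≡ 20. → (1, 20)
8G: (1, 20) + (58, 2). λ = (2 - 20)/(58 - 1) ≡ 43/57 mod 61. 57⁻¹ ≡ 15 (mod 61), so λ ≡ 35.
  x = λ² - 1 - 58 = 1225 - 59 ≡ 7; y = λ·(1 - 7) - 20 ≡ 14. → (7, 14)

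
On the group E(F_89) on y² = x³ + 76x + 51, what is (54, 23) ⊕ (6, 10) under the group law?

(21, 36)

(54, 23) + (6, 10). λ = (10 - 23)/(6 - 54) ≡ 76/41 mod 89. 41⁻¹ ≡ 76 (mod 89), so λ ≡ 80.
  x = λ² - 54 - 6 = 6400 - 60 ≡ 21; y = λ·(54 - 21) - 23 ≡ 36. → (21, 36)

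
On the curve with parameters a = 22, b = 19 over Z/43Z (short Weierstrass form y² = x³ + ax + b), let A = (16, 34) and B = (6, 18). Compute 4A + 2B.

(24, 40)

First 4A:
Double-and-add on 4 = (100)₂. Start with A = (16, 34) for the leading 1-bit.
double: tangent at (16, 34): λ = (3·16² + 22)/(2·34) ≡ 16/25. 25⁻¹ ≡ 31 (mod 43), so λ ≡ 16·31 ≡ 23.
  x = λ² - 16 - 16 = 529 - 32 ≡ 24; y = λ·(16 - 24) - 34 ≡ 40. → (24, 40)
double: tangent at (24, 40): λ = (3·24² + 22)/(2·40) ≡ 30/37. 37⁻¹ ≡ 7 (mod 43) since 37·7 = 259 ≡ 1, so λ ≡ 30·7 ≡ 38.
  x = λ² - 24 - 24 = 1444 - 48 ≡ 20; y = λ·(24 - 20) - 40 ≡ 26. → (20, 26)
4A = (20, 26).
Next 2B:
Repeated addition: build up to 2B.
2B: tangent at (6, 18): λ = (3·6² + 22)/(2·18) ≡ 1/36. 36⁻¹ ≡ 6 (mod 43) since 36·6 = 216 ≡ 1, so λ ≡ 1·6 ≡ 6.
  x = λ² - 6 - 6 = 36 - 12 ≡ 24; y = λ·(6 - 24) - 18 ≡ 3. → (24, 3)
2B = (24, 3).
Finally 4A + 2B:
(20, 26) + (24, 3). λ = (3 - 26)/(24 - 20) ≡ 20/4 mod 43. 4⁻¹ ≡ 11 (mod 43), so λ ≡ 5.
  x = λ² - 20 - 24 = 25 - 44 ≡ 24; y = λ·(20 - 24) - 26 ≡ 40. → (24, 40)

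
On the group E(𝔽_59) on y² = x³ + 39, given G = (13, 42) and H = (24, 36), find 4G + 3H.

(31, 34)

First 4G:
Repeated addition: build up to 4G.
2G: tangent at (13, 42): λ = (3·13² + 0)/(2·42) ≡ 35/25. 25⁻¹ ≡ 26 (mod 59), so λ ≡ 35·26 ≡ 25.
  x = λ² - 13 - 13 = 625 - 26 ≡ 9; y = λ·(13 - 9) - 42 ≡ 58. → (9, 58)
3G: (9, 58) + (13, 42). λ = (42 - 58)/(13 - 9) ≡ 43/4 mod 59. 4⁻¹ ≡ 15 (mod 59), so λ ≡ 55.
  x = λ² - 9 - 13 = 3025 - 22 ≡ 53; y = λ·(9 - 53) - 58 ≡ 0. → (53, 0)
4G: (53, 0) + (13, 42). λ = (42 - 0)/(13 - 53) ≡ 42/19 mod 59. 19⁻¹ ≡ 28 (mod 59), so λ ≡ 55.
  x = λ² - 53 - 13 = 3025 - 66 ≡ 9; y = λ·(53 - 9) - 0 ≡ 1. → (9, 1)
4G = (9, 1).
Next 3H:
Repeated addition: build up to 3H.
2H: tangent at (24, 36): λ = (3·24² + 0)/(2·36) ≡ 17/13. 13⁻¹ ≡ 50 (mod 59), so λ ≡ 17·50 ≡ 24.
  x = λ² - 24 - 24 = 576 - 48 ≡ 56; y = λ·(24 - 56) - 36 ≡ 22. → (56, 22)
3H: (56, 22) + (24, 36). λ = (36 - 22)/(24 - 56) ≡ 14/27 mod 59. 27⁻¹ ≡ 35 (mod 59), so λ ≡ 18.
  x = λ² - 56 - 24 = 324 - 80 ≡ 8; y = λ·(56 - 8) - 22 ≡ 16. → (8, 16)
3H = (8, 16).
Finally 4G + 3H:
(9, 1) + (8, 16). λ = (16 - 1)/(8 - 9) ≡ 15/58 mod 59. 58⁻¹ ≡ 58 (mod 59), so λ ≡ 44.
  x = λ² - 9 - 8 = 1936 - 17 ≡ 31; y = λ·(9 - 31) - 1 ≡ 34. → (31, 34)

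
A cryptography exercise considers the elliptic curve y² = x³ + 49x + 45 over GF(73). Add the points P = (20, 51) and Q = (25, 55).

(20, 51) + (25, 55). λ = (55 - 51)/(25 - 20) ≡ 4/5 mod 73. 5⁻¹ ≡ 44 (mod 73) since 5·44 = 220 ≡ 1, so λ ≡ 30.
  x = λ² - 20 - 25 = 900 - 45 ≡ 52; y = λ·(20 - 52) - 51 ≡ 11. → (52, 11)

(52, 11)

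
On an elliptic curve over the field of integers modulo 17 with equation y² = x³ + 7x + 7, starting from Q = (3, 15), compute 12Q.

Double-and-add on 12 = (1100)₂. Start with Q = (3, 15) for the leading 1-bit.
double: tangent at (3, 15): λ = (3·3² + 7)/(2·15) ≡ 0/13. 13⁻¹ ≡ 4 (mod 17), so λ ≡ 0·4 ≡ 0.
  x = λ² - 3 - 3 = 0 - 6 ≡ 11; y = λ·(3 - 11) - 15 ≡ 2. → (11, 2)
add Q: (11, 2) + (3, 15). λ = (15 - 2)/(3 - 11) ≡ 13/9 mod 17. 9⁻¹ ≡ 2 (mod 17), so λ ≡ 9.
  x = λ² - 11 - 3 = 81 - 14 ≡ 16; y = λ·(11 - 16) - 2 ≡ 4. → (16, 4)
double: tangent at (16, 4): λ = (3·16² + 7)/(2·4) ≡ 10/8. 8⁻¹ ≡ 15 (mod 17), so λ ≡ 10·15 ≡ 14.
  x = λ² - 16 - 16 = 196 - 32 ≡ 11; y = λ·(16 - 11) - 4 ≡ 15. → (11, 15)
double: tangent at (11, 15): λ = (3·11² + 7)/(2·15) ≡ 13/13. 13⁻¹ ≡ 4 (mod 17) since 13·4 = 52 ≡ 1, so λ ≡ 13·4 ≡ 1.
  x = λ² - 11 - 11 = 1 - 22 ≡ 13; y = λ·(11 - 13) - 15 ≡ 0. → (13, 0)

(13, 0)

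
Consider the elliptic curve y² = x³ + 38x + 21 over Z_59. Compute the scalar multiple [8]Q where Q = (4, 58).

(26, 0)

Repeated addition: build up to 8Q.
2Q: tangent at (4, 58): λ = (3·4² + 38)/(2·58) ≡ 27/57. 57⁻¹ ≡ 29 (mod 59) since 57·29 = 1653 ≡ 1, so λ ≡ 27·29 ≡ 16.
  x = λ² - 4 - 4 = 256 - 8 ≡ 12; y = λ·(4 - 12) - 58 ≡ 50. → (12, 50)
3Q: (12, 50) + (4, 58). λ = (58 - 50)/(4 - 12) ≡ 8/51 mod 59. 51⁻¹ ≡ 22 (mod 59), so λ ≡ 58.
  x = λ² - 12 - 4 = 3364 - 16 ≡ 44; y = λ·(12 - 44) - 50 ≡ 41. → (44, 41)
4Q: (44, 41) + (4, 58). λ = (58 - 41)/(4 - 44) ≡ 17/19 mod 59. 19⁻¹ ≡ 28 (mod 59) since 19·28 = 532 ≡ 1, so λ ≡ 4.
  x = λ² - 44 - 4 = 16 - 48 ≡ 27; y = λ·(44 - 27) - 41 ≡ 27. → (27, 27)
5Q: (27, 27) + (4, 58). λ = (58 - 27)/(4 - 27) ≡ 31/36 mod 59. 36⁻¹ ≡ 41 (mod 59) since 36·41 = 1476 ≡ 1, so λ ≡ 32.
  x = λ² - 27 - 4 = 1024 - 31 ≡ 49; y = λ·(27 - 49) - 27 ≡ 36. → (49, 36)
6Q: (49, 36) + (4, 58). λ = (58 - 36)/(4 - 49) ≡ 22/14 mod 59. 14⁻¹ ≡ 38 (mod 59), so λ ≡ 10.
  x = λ² - 49 - 4 = 100 - 53 ≡ 47; y = λ·(49 - 47) - 36 ≡ 43. → (47, 43)
7Q: (47, 43) + (4, 58). λ = (58 - 43)/(4 - 47) ≡ 15/16 mod 59. 16⁻¹ ≡ 48 (mod 59), so λ ≡ 12.
  x = λ² - 47 - 4 = 144 - 51 ≡ 34; y = λ·(47 - 34) - 43 ≡ 54. → (34, 54)
8Q: (34, 54) + (4, 58). λ = (58 - 54)/(4 - 34) ≡ 4/29 mod 59. 29⁻¹ ≡ 57 (mod 59) since 29·57 = 1653 ≡ 1, so λ ≡ 51.
  x = λ² - 34 - 4 = 2601 - 38 ≡ 26; y = λ·(34 - 26) - 54 ≡ 0. → (26, 0)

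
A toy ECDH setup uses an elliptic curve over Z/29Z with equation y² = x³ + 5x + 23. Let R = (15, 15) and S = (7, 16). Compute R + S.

(12, 10)

(15, 15) + (7, 16). λ = (16 - 15)/(7 - 15) ≡ 1/21 mod 29. 21⁻¹ ≡ 18 (mod 29), so λ ≡ 18.
  x = λ² - 15 - 7 = 324 - 22 ≡ 12; y = λ·(15 - 12) - 15 ≡ 10. → (12, 10)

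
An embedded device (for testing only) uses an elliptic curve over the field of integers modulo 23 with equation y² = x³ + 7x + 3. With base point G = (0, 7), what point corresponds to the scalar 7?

(19, 7)

Double-and-add on 7 = (111)₂. Start with G = (0, 7) for the leading 1-bit.
double: tangent at (0, 7): λ = (3·0² + 7)/(2·7) ≡ 7/14. 14⁻¹ ≡ 5 (mod 23) since 14·5 = 70 ≡ 1, so λ ≡ 7·5 ≡ 12.
  x = λ² - 0 - 0 = 144 - 0 ≡ 6; y = λ·(0 - 6) - 7 ≡ 13. → (6, 13)
add G: (6, 13) + (0, 7). λ = (7 - 13)/(0 - 6) ≡ 17/17 mod 23. 17⁻¹ ≡ 19 (mod 23) since 17·19 = 323 ≡ 1, so λ ≡ 1.
  x = λ² - 6 - 0 = 1 - 6 ≡ 18; y = λ·(6 - 18) - 13 ≡ 21. → (18, 21)
double: tangent at (18, 21): λ = (3·18² + 7)/(2·21) ≡ 13/19. 19⁻¹ ≡ 17 (mod 23), so λ ≡ 13·17 ≡ 14.
  x = λ² - 18 - 18 = 196 - 36 ≡ 22; y = λ·(18 - 22) - 21 ≡ 15. → (22, 15)
add G: (22, 15) + (0, 7). λ = (7 - 15)/(0 - 22) ≡ 15/1 mod 23. 1⁻¹ ≡ 1 (mod 23) since 1·1 = 1 ≡ 1, so λ ≡ 15.
  x = λ² - 22 - 0 = 225 - 22 ≡ 19; y = λ·(22 - 19) - 15 ≡ 7. → (19, 7)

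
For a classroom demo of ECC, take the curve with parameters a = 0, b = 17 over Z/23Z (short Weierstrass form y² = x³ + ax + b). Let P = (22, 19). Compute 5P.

(6, 16)

Repeated addition: build up to 5P.
2P: tangent at (22, 19): λ = (3·22² + 0)/(2·19) ≡ 3/15. 15⁻¹ ≡ 20 (mod 23) since 15·20 = 300 ≡ 1, so λ ≡ 3·20 ≡ 14.
  x = λ² - 22 - 22 = 196 - 44 ≡ 14; y = λ·(22 - 14) - 19 ≡ 1. → (14, 1)
3P: (14, 1) + (22, 19). λ = (19 - 1)/(22 - 14) ≡ 18/8 mod 23. 8⁻¹ ≡ 3 (mod 23) since 8·3 = 24 ≡ 1, so λ ≡ 8.
  x = λ² - 14 - 22 = 64 - 36 ≡ 5; y = λ·(14 - 5) - 1 ≡ 2. → (5, 2)
4P: (5, 2) + (22, 19). λ = (19 - 2)/(22 - 5) ≡ 17/17 mod 23. 17⁻¹ ≡ 19 (mod 23), so λ ≡ 1.
  x = λ² - 5 - 22 = 1 - 27 ≡ 20; y = λ·(5 - 20) - 2 ≡ 6. → (20, 6)
5P: (20, 6) + (22, 19). λ = (19 - 6)/(22 - 20) ≡ 13/2 mod 23. 2⁻¹ ≡ 12 (mod 23) since 2·12 = 24 ≡ 1, so λ ≡ 18.
  x = λ² - 20 - 22 = 324 - 42 ≡ 6; y = λ·(20 - 6) - 6 ≡ 16. → (6, 16)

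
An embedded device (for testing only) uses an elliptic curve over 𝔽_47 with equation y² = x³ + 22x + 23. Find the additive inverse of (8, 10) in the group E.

-(8, 10) = (8, -10 mod 47) = (8, 37).

(8, 37)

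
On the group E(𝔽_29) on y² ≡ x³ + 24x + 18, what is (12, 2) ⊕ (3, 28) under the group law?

(12, 2) + (3, 28). λ = (28 - 2)/(3 - 12) ≡ 26/20 mod 29. 20⁻¹ ≡ 16 (mod 29), so λ ≡ 10.
  x = λ² - 12 - 3 = 100 - 15 ≡ 27; y = λ·(12 - 27) - 2 ≡ 22. → (27, 22)

(27, 22)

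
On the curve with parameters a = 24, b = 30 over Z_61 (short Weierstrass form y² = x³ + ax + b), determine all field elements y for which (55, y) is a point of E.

x³ + 24x + 30 = 167725 ≡ 36 (mod 61).
Square roots of 36 mod 61: 6 and 55 (since 6² = 36 ≡ 36).

6, 55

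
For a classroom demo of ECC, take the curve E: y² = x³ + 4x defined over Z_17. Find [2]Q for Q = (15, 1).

(0, 0)

tangent at (15, 1): λ = (3·15² + 4)/(2·1) ≡ 16/2. 2⁻¹ ≡ 9 (mod 17), so λ ≡ 16·9 ≡ 8.
  x = λ² - 15 - 15 = 64 - 30 ≡ 0; y = λ·(15 - 0) - 1 ≡ 0. → (0, 0)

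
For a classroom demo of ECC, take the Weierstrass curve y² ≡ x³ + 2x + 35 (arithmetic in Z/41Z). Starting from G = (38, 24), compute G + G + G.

Repeated addition: build up to 3G.
2G: tangent at (38, 24): λ = (3·38² + 2)/(2·24) ≡ 29/7. 7⁻¹ ≡ 6 (mod 41), so λ ≡ 29·6 ≡ 10.
  x = λ² - 38 - 38 = 100 - 76 ≡ 24; y = λ·(38 - 24) - 24 ≡ 34. → (24, 34)
3G: (24, 34) + (38, 24). λ = (24 - 34)/(38 - 24) ≡ 31/14 mod 41. 14⁻¹ ≡ 3 (mod 41) since 14·3 = 42 ≡ 1, so λ ≡ 11.
  x = λ² - 24 - 38 = 121 - 62 ≡ 18; y = λ·(24 - 18) - 34 ≡ 32. → (18, 32)

(18, 32)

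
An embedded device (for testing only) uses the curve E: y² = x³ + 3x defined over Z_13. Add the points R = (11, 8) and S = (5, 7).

(11, 8) + (5, 7). λ = (7 - 8)/(5 - 11) ≡ 12/7 mod 13. 7⁻¹ ≡ 2 (mod 13) since 7·2 = 14 ≡ 1, so λ ≡ 11.
  x = λ² - 11 - 5 = 121 - 16 ≡ 1; y = λ·(11 - 1) - 8 ≡ 11. → (1, 11)

(1, 11)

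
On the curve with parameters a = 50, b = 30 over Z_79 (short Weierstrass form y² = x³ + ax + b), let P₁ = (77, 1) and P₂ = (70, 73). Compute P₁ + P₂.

(12, 64)

(77, 1) + (70, 73). λ = (73 - 1)/(70 - 77) ≡ 72/72 mod 79. 72⁻¹ ≡ 45 (mod 79), so λ ≡ 1.
  x = λ² - 77 - 70 = 1 - 147 ≡ 12; y = λ·(77 - 12) - 1 ≡ 64. → (12, 64)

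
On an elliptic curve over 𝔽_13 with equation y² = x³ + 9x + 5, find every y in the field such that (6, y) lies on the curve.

none

x³ + 9x + 5 = 275 ≡ 2 (mod 13).
2 is a non-residue mod 13; no y exists.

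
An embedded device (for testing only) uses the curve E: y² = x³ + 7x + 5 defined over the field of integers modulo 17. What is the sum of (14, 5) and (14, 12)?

O

The two points share x = 14 and their y-coordinates satisfy 5 + 12 ≡ 0 (mod 17), so they are inverses. Their sum is O.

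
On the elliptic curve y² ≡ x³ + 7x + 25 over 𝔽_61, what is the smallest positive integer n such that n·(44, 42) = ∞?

4

2P: tangent at (44, 42): λ = (3·44² + 7)/(2·42) ≡ 20/23. 23⁻¹ ≡ 8 (mod 61) since 23·8 = 184 ≡ 1, so λ ≡ 20·8 ≡ 38.
  x = λ² - 44 - 44 = 1444 - 88 ≡ 14; y = λ·(44 - 14) - 42 ≡ 0. → (14, 0)
3P: (14, 0) + (44, 42). λ = (42 - 0)/(44 - 14) ≡ 42/30 mod 61. 30⁻¹ ≡ 59 (mod 61), so λ ≡ 38.
  x = λ² - 14 - 44 = 1444 - 58 ≡ 44; y = λ·(14 - 44) - 0 ≡ 19. → (44, 19)
4P: (44, 19) + (44, 42): same x and y₁ ≡ -y₂, so the sum is ∞.
4P = ∞, so the order is 4.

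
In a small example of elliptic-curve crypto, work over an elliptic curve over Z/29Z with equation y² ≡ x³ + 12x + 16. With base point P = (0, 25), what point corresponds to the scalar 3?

(14, 17)

Repeated addition: build up to 3P.
2P: tangent at (0, 25): λ = (3·0² + 12)/(2·25) ≡ 12/21. 21⁻¹ ≡ 18 (mod 29) since 21·18 = 378 ≡ 1, so λ ≡ 12·18 ≡ 13.
  x = λ² - 0 - 0 = 169 - 0 ≡ 24; y = λ·(0 - 24) - 25 ≡ 11. → (24, 11)
3P: (24, 11) + (0, 25). λ = (25 - 11)/(0 - 24) ≡ 14/5 mod 29. 5⁻¹ ≡ 6 (mod 29), so λ ≡ 26.
  x = λ² - 24 - 0 = 676 - 24 ≡ 14; y = λ·(24 - 14) - 11 ≡ 17. → (14, 17)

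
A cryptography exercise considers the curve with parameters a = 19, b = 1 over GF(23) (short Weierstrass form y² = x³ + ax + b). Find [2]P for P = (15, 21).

(17, 4)

tangent at (15, 21): λ = (3·15² + 19)/(2·21) ≡ 4/19. 19⁻¹ ≡ 17 (mod 23), so λ ≡ 4·17 ≡ 22.
  x = λ² - 15 - 15 = 484 - 30 ≡ 17; y = λ·(15 - 17) - 21 ≡ 4. → (17, 4)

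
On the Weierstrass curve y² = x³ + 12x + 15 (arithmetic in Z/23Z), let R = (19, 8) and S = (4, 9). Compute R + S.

(9, 22)

(19, 8) + (4, 9). λ = (9 - 8)/(4 - 19) ≡ 1/8 mod 23. 8⁻¹ ≡ 3 (mod 23) since 8·3 = 24 ≡ 1, so λ ≡ 3.
  x = λ² - 19 - 4 = 9 - 23 ≡ 9; y = λ·(19 - 9) - 8 ≡ 22. → (9, 22)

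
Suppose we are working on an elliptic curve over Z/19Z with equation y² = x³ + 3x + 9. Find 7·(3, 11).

Write Q = (3, 11).
Double-and-add on 7 = (111)₂. Start with Q = (3, 11) for the leading 1-bit.
double: tangent at (3, 11): λ = (3·3² + 3)/(2·11) ≡ 11/3. 3⁻¹ ≡ 13 (mod 19) since 3·13 = 39 ≡ 1, so λ ≡ 11·13 ≡ 10.
  x = λ² - 3 - 3 = 100 - 6 ≡ 18; y = λ·(3 - 18) - 11 ≡ 10. → (18, 10)
add Q: (18, 10) + (3, 11). λ = (11 - 10)/(3 - 18) ≡ 1/4 mod 19. 4⁻¹ ≡ 5 (mod 19), so λ ≡ 5.
  x = λ² - 18 - 3 = 25 - 21 ≡ 4; y = λ·(18 - 4) - 10 ≡ 3. → (4, 3)
double: tangent at (4, 3): λ = (3·4² + 3)/(2·3) ≡ 13/6. 6⁻¹ ≡ 16 (mod 19), so λ ≡ 13·16 ≡ 18.
  x = λ² - 4 - 4 = 324 - 8 ≡ 12; y = λ·(4 - 12) - 3 ≡ 5. → (12, 5)
add Q: (12, 5) + (3, 11). λ = (11 - 5)/(3 - 12) ≡ 6/10 mod 19. 10⁻¹ ≡ 2 (mod 19) since 10·2 = 20 ≡ 1, so λ ≡ 12.
  x = λ² - 12 - 3 = 144 - 15 ≡ 15; y = λ·(12 - 15) - 5 ≡ 16. → (15, 16)

(15, 16)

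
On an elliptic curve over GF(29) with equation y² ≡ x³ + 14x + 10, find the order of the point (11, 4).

2P: tangent at (11, 4): λ = (3·11² + 14)/(2·4) ≡ 0/8. 8⁻¹ ≡ 11 (mod 29), so λ ≡ 0·11 ≡ 0.
  x = λ² - 11 - 11 = 0 - 22 ≡ 7; y = λ·(11 - 7) - 4 ≡ 25. → (7, 25)
3P: (7, 25) + (11, 4). λ = (4 - 25)/(11 - 7) ≡ 8/4 mod 29. 4⁻¹ ≡ 22 (mod 29), so λ ≡ 2.
  x = λ² - 7 - 11 = 4 - 18 ≡ 15; y = λ·(7 - 15) - 25 ≡ 17. → (15, 17)
4P: (15, 17) + (11, 4). λ = (4 - 17)/(11 - 15) ≡ 16/25 mod 29. 25⁻¹ ≡ 7 (mod 29), so λ ≡ 25.
  x = λ² - 15 - 11 = 625 - 26 ≡ 19; y = λ·(15 - 19) - 17 ≡ 28. → (19, 28)
5P: (19, 28) + (11, 4). λ = (4 - 28)/(11 - 19) ≡ 5/21 mod 29. 21⁻¹ ≡ 18 (mod 29), so λ ≡ 3.
  x = λ² - 19 - 11 = 9 - 30 ≡ 8; y = λ·(19 - 8) - 28 ≡ 5. → (8, 5)
6P: (8, 5) + (11, 4). λ = (4 - 5)/(11 - 8) ≡ 28/3 mod 29. 3⁻¹ ≡ 10 (mod 29) since 3·10 = 30 ≡ 1, so λ ≡ 19.
  x = λ² - 8 - 11 = 361 - 19 ≡ 23; y = λ·(8 - 23) - 5 ≡ 0. → (23, 0)
7P: (23, 0) + (11, 4). λ = (4 - 0)/(11 - 23) ≡ 4/17 mod 29. 17⁻¹ ≡ 12 (mod 29) since 17·12 = 204 ≡ 1, so λ ≡ 19.
  x = λ² - 23 - 11 = 361 - 34 ≡ 8; y = λ·(23 - 8) - 0 ≡ 24. → (8, 24)
8P: (8, 24) + (11, 4). λ = (4 - 24)/(11 - 8) ≡ 9/3 mod 29. 3⁻¹ ≡ 10 (mod 29) since 3·10 = 30 ≡ 1, so λ ≡ 3.
  x = λ² - 8 - 11 = 9 - 19 ≡ 19; y = λ·(8 - 19) - 24 ≡ 1. → (19, 1)
9P: (19, 1) + (11, 4). λ = (4 - 1)/(11 - 19) ≡ 3/21 mod 29. 21⁻¹ ≡ 18 (mod 29), so λ ≡ 25.
  x = λ² - 19 - 11 = 625 - 30 ≡ 15; y = λ·(19 - 15) - 1 ≡ 12. → (15, 12)
10P: (15, 12) + (11, 4). λ = (4 - 12)/(11 - 15) ≡ 21/25 mod 29. 25⁻¹ ≡ 7 (mod 29), so λ ≡ 2.
  x = λ² - 15 - 11 = 4 - 26 ≡ 7; y = λ·(15 - 7) - 12 ≡ 4. → (7, 4)
11P: (7, 4) + (11, 4). λ = (4 - 4)/(11 - 7) ≡ 0/4 mod 29. 4⁻¹ ≡ 22 (mod 29), so λ ≡ 0.
  x = λ² - 7 - 11 = 0 - 18 ≡ 11; y = λ·(7 - 11) - 4 ≡ 25. → (11, 25)
12P: (11, 25) + (11, 4): same x and y₁ ≡ -y₂, so the sum is O.
12P = O, so the order is 12.

12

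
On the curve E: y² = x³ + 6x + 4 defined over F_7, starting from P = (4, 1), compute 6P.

(4, 1)

Double-and-add on 6 = (110)₂. Start with P = (4, 1) for the leading 1-bit.
double: tangent at (4, 1): λ = (3·4² + 6)/(2·1) ≡ 5/2. 2⁻¹ ≡ 4 (mod 7), so λ ≡ 5·4 ≡ 6.
  x = λ² - 4 - 4 = 36 - 8 ≡ 0; y = λ·(4 - 0) - 1 ≡ 2. → (0, 2)
add P: (0, 2) + (4, 1). λ = (1 - 2)/(4 - 0) ≡ 6/4 mod 7. 4⁻¹ ≡ 2 (mod 7) since 4·2 = 8 ≡ 1, so λ ≡ 5.
  x = λ² - 0 - 4 = 25 - 4 ≡ 0; y = λ·(0 - 0) - 2 ≡ 5. → (0, 5)
double: tangent at (0, 5): λ = (3·0² + 6)/(2·5) ≡ 6/3. 3⁻¹ ≡ 5 (mod 7) since 3·5 = 15 ≡ 1, so λ ≡ 6·5 ≡ 2.
  x = λ² - 0 - 0 = 4 - 0 ≡ 4; y = λ·(0 - 4) - 5 ≡ 1. → (4, 1)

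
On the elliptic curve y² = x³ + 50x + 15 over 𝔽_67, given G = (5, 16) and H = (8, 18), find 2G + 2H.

First 2G:
Repeated addition: build up to 2G.
2G: tangent at (5, 16): λ = (3·5² + 50)/(2·16) ≡ 58/32. 32⁻¹ ≡ 44 (mod 67), so λ ≡ 58·44 ≡ 6.
  x = λ² - 5 - 5 = 36 - 10 ≡ 26; y = λ·(5 - 26) - 16 ≡ 59. → (26, 59)
2G = (26, 59).
Next 2H:
Repeated addition: build up to 2H.
2H: tangent at (8, 18): λ = (3·8² + 50)/(2·18) ≡ 41/36. 36⁻¹ ≡ 54 (mod 67), so λ ≡ 41·54 ≡ 3.
  x = λ² - 8 - 8 = 9 - 16 ≡ 60; y = λ·(8 - 60) - 18 ≡ 27. → (60, 27)
2H = (60, 27).
Finally 2G + 2H:
(26, 59) + (60, 27). λ = (27 - 59)/(60 - 26) ≡ 35/34 mod 67. 34⁻¹ ≡ 2 (mod 67), so λ ≡ 3.
  x = λ² - 26 - 60 = 9 - 86 ≡ 57; y = λ·(26 - 57) - 59 ≡ 49. → (57, 49)

(57, 49)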